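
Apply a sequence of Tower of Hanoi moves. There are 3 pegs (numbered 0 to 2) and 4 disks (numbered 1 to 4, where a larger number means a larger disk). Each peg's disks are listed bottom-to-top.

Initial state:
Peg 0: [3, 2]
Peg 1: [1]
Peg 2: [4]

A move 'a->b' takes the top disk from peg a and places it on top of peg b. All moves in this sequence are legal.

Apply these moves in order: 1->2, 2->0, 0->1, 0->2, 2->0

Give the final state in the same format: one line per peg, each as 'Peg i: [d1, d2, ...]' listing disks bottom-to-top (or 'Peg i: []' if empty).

Answer: Peg 0: [3, 2]
Peg 1: [1]
Peg 2: [4]

Derivation:
After move 1 (1->2):
Peg 0: [3, 2]
Peg 1: []
Peg 2: [4, 1]

After move 2 (2->0):
Peg 0: [3, 2, 1]
Peg 1: []
Peg 2: [4]

After move 3 (0->1):
Peg 0: [3, 2]
Peg 1: [1]
Peg 2: [4]

After move 4 (0->2):
Peg 0: [3]
Peg 1: [1]
Peg 2: [4, 2]

After move 5 (2->0):
Peg 0: [3, 2]
Peg 1: [1]
Peg 2: [4]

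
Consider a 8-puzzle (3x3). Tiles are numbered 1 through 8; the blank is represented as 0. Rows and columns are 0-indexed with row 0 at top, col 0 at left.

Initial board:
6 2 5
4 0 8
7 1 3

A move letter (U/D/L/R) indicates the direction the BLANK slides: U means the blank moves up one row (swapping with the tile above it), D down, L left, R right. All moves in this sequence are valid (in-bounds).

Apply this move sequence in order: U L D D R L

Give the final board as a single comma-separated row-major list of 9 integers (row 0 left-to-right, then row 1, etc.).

Answer: 4, 6, 5, 7, 2, 8, 0, 1, 3

Derivation:
After move 1 (U):
6 0 5
4 2 8
7 1 3

After move 2 (L):
0 6 5
4 2 8
7 1 3

After move 3 (D):
4 6 5
0 2 8
7 1 3

After move 4 (D):
4 6 5
7 2 8
0 1 3

After move 5 (R):
4 6 5
7 2 8
1 0 3

After move 6 (L):
4 6 5
7 2 8
0 1 3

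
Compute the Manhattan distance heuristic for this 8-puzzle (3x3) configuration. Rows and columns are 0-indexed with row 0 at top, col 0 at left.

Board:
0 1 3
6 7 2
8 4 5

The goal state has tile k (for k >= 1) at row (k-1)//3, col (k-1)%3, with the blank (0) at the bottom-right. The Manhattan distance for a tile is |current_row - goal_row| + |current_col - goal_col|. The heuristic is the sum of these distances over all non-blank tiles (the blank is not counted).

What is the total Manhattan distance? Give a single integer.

Answer: 12

Derivation:
Tile 1: at (0,1), goal (0,0), distance |0-0|+|1-0| = 1
Tile 3: at (0,2), goal (0,2), distance |0-0|+|2-2| = 0
Tile 6: at (1,0), goal (1,2), distance |1-1|+|0-2| = 2
Tile 7: at (1,1), goal (2,0), distance |1-2|+|1-0| = 2
Tile 2: at (1,2), goal (0,1), distance |1-0|+|2-1| = 2
Tile 8: at (2,0), goal (2,1), distance |2-2|+|0-1| = 1
Tile 4: at (2,1), goal (1,0), distance |2-1|+|1-0| = 2
Tile 5: at (2,2), goal (1,1), distance |2-1|+|2-1| = 2
Sum: 1 + 0 + 2 + 2 + 2 + 1 + 2 + 2 = 12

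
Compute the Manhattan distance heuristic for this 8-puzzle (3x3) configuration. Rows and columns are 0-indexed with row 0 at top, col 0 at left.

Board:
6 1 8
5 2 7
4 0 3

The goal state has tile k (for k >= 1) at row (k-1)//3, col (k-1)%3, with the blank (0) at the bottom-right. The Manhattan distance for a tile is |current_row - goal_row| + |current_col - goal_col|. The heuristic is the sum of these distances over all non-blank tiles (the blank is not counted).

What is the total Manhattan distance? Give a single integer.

Answer: 15

Derivation:
Tile 6: at (0,0), goal (1,2), distance |0-1|+|0-2| = 3
Tile 1: at (0,1), goal (0,0), distance |0-0|+|1-0| = 1
Tile 8: at (0,2), goal (2,1), distance |0-2|+|2-1| = 3
Tile 5: at (1,0), goal (1,1), distance |1-1|+|0-1| = 1
Tile 2: at (1,1), goal (0,1), distance |1-0|+|1-1| = 1
Tile 7: at (1,2), goal (2,0), distance |1-2|+|2-0| = 3
Tile 4: at (2,0), goal (1,0), distance |2-1|+|0-0| = 1
Tile 3: at (2,2), goal (0,2), distance |2-0|+|2-2| = 2
Sum: 3 + 1 + 3 + 1 + 1 + 3 + 1 + 2 = 15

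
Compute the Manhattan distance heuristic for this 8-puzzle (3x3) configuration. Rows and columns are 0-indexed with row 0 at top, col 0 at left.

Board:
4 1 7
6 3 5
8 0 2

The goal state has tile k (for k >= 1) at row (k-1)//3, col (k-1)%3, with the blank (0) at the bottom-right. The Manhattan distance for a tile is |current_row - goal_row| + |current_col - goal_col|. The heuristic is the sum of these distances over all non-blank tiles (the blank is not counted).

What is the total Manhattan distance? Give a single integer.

Tile 4: (0,0)->(1,0) = 1
Tile 1: (0,1)->(0,0) = 1
Tile 7: (0,2)->(2,0) = 4
Tile 6: (1,0)->(1,2) = 2
Tile 3: (1,1)->(0,2) = 2
Tile 5: (1,2)->(1,1) = 1
Tile 8: (2,0)->(2,1) = 1
Tile 2: (2,2)->(0,1) = 3
Sum: 1 + 1 + 4 + 2 + 2 + 1 + 1 + 3 = 15

Answer: 15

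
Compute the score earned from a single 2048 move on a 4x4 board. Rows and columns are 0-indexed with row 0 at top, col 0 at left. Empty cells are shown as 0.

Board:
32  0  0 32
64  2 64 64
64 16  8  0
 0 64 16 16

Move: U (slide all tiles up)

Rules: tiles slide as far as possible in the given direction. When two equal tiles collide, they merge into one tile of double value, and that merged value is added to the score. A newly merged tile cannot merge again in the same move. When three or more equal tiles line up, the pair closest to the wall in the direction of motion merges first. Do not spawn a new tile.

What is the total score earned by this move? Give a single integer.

Slide up:
col 0: [32, 64, 64, 0] -> [32, 128, 0, 0]  score +128 (running 128)
col 1: [0, 2, 16, 64] -> [2, 16, 64, 0]  score +0 (running 128)
col 2: [0, 64, 8, 16] -> [64, 8, 16, 0]  score +0 (running 128)
col 3: [32, 64, 0, 16] -> [32, 64, 16, 0]  score +0 (running 128)
Board after move:
 32   2  64  32
128  16   8  64
  0  64  16  16
  0   0   0   0

Answer: 128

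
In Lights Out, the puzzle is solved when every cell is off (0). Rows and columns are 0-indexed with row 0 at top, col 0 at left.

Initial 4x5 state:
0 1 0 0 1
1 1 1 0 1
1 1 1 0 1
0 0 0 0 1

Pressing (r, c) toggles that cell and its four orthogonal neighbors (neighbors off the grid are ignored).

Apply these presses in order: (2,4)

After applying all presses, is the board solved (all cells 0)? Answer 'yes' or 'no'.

Answer: no

Derivation:
After press 1 at (2,4):
0 1 0 0 1
1 1 1 0 0
1 1 1 1 0
0 0 0 0 0

Lights still on: 9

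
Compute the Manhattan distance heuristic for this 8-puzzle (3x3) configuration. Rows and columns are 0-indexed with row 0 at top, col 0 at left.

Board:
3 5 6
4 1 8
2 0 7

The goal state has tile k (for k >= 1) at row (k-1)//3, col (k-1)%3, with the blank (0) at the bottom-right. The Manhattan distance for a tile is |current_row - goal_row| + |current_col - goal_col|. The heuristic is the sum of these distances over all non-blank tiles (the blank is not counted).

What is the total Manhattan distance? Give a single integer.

Tile 3: at (0,0), goal (0,2), distance |0-0|+|0-2| = 2
Tile 5: at (0,1), goal (1,1), distance |0-1|+|1-1| = 1
Tile 6: at (0,2), goal (1,2), distance |0-1|+|2-2| = 1
Tile 4: at (1,0), goal (1,0), distance |1-1|+|0-0| = 0
Tile 1: at (1,1), goal (0,0), distance |1-0|+|1-0| = 2
Tile 8: at (1,2), goal (2,1), distance |1-2|+|2-1| = 2
Tile 2: at (2,0), goal (0,1), distance |2-0|+|0-1| = 3
Tile 7: at (2,2), goal (2,0), distance |2-2|+|2-0| = 2
Sum: 2 + 1 + 1 + 0 + 2 + 2 + 3 + 2 = 13

Answer: 13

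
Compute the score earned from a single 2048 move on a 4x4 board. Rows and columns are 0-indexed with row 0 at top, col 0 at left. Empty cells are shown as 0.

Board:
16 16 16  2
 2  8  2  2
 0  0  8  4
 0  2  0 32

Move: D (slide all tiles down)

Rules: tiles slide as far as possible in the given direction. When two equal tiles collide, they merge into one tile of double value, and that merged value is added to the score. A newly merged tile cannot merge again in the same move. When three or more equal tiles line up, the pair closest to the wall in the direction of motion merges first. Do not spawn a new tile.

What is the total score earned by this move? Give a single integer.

Answer: 4

Derivation:
Slide down:
col 0: [16, 2, 0, 0] -> [0, 0, 16, 2]  score +0 (running 0)
col 1: [16, 8, 0, 2] -> [0, 16, 8, 2]  score +0 (running 0)
col 2: [16, 2, 8, 0] -> [0, 16, 2, 8]  score +0 (running 0)
col 3: [2, 2, 4, 32] -> [0, 4, 4, 32]  score +4 (running 4)
Board after move:
 0  0  0  0
 0 16 16  4
16  8  2  4
 2  2  8 32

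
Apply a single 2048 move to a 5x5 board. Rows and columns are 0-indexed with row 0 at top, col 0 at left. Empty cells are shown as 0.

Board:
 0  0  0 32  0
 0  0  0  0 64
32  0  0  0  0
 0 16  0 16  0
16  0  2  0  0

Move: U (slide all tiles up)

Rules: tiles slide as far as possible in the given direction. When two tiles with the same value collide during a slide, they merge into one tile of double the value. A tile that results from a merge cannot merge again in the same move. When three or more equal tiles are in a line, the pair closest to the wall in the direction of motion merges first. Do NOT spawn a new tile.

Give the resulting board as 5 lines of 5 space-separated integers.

Answer: 32 16  2 32 64
16  0  0 16  0
 0  0  0  0  0
 0  0  0  0  0
 0  0  0  0  0

Derivation:
Slide up:
col 0: [0, 0, 32, 0, 16] -> [32, 16, 0, 0, 0]
col 1: [0, 0, 0, 16, 0] -> [16, 0, 0, 0, 0]
col 2: [0, 0, 0, 0, 2] -> [2, 0, 0, 0, 0]
col 3: [32, 0, 0, 16, 0] -> [32, 16, 0, 0, 0]
col 4: [0, 64, 0, 0, 0] -> [64, 0, 0, 0, 0]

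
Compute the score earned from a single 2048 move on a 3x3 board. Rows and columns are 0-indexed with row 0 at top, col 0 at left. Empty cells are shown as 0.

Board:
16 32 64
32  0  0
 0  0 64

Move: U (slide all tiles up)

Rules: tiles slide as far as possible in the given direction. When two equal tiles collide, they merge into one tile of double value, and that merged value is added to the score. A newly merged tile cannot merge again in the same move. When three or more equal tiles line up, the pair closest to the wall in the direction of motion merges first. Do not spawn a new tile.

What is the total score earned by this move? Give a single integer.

Answer: 128

Derivation:
Slide up:
col 0: [16, 32, 0] -> [16, 32, 0]  score +0 (running 0)
col 1: [32, 0, 0] -> [32, 0, 0]  score +0 (running 0)
col 2: [64, 0, 64] -> [128, 0, 0]  score +128 (running 128)
Board after move:
 16  32 128
 32   0   0
  0   0   0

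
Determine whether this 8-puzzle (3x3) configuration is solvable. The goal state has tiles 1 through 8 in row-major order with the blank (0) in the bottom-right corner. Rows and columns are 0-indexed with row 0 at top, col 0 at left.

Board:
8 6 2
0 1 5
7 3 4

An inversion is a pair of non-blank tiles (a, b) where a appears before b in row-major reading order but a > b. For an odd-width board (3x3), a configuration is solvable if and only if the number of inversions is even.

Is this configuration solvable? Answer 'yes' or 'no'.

Inversions (pairs i<j in row-major order where tile[i] > tile[j] > 0): 17
17 is odd, so the puzzle is not solvable.

Answer: no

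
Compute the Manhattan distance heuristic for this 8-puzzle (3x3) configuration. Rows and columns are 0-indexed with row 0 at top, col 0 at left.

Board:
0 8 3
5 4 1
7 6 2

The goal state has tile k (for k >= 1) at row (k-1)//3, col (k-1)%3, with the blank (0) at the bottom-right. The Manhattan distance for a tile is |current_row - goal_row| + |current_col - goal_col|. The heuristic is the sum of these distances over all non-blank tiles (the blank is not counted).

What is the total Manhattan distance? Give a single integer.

Tile 8: (0,1)->(2,1) = 2
Tile 3: (0,2)->(0,2) = 0
Tile 5: (1,0)->(1,1) = 1
Tile 4: (1,1)->(1,0) = 1
Tile 1: (1,2)->(0,0) = 3
Tile 7: (2,0)->(2,0) = 0
Tile 6: (2,1)->(1,2) = 2
Tile 2: (2,2)->(0,1) = 3
Sum: 2 + 0 + 1 + 1 + 3 + 0 + 2 + 3 = 12

Answer: 12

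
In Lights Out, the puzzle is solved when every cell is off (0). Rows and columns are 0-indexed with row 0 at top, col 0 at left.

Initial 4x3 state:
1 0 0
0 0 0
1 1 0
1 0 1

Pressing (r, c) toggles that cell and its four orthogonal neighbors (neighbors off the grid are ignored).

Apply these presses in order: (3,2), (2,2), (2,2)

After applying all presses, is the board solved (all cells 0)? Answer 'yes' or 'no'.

After press 1 at (3,2):
1 0 0
0 0 0
1 1 1
1 1 0

After press 2 at (2,2):
1 0 0
0 0 1
1 0 0
1 1 1

After press 3 at (2,2):
1 0 0
0 0 0
1 1 1
1 1 0

Lights still on: 6

Answer: no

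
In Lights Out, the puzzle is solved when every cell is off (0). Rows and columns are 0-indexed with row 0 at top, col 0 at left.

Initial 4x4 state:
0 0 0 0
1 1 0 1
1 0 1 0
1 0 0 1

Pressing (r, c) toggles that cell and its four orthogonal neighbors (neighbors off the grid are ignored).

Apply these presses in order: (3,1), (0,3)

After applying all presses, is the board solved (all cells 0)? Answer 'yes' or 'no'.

After press 1 at (3,1):
0 0 0 0
1 1 0 1
1 1 1 0
0 1 1 1

After press 2 at (0,3):
0 0 1 1
1 1 0 0
1 1 1 0
0 1 1 1

Lights still on: 10

Answer: no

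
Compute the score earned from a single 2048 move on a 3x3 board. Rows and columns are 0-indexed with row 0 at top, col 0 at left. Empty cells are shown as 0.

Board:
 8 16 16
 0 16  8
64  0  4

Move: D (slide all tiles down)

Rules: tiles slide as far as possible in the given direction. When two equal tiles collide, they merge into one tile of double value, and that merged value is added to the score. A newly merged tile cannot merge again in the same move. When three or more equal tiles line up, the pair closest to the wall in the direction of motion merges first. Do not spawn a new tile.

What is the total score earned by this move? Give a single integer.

Answer: 32

Derivation:
Slide down:
col 0: [8, 0, 64] -> [0, 8, 64]  score +0 (running 0)
col 1: [16, 16, 0] -> [0, 0, 32]  score +32 (running 32)
col 2: [16, 8, 4] -> [16, 8, 4]  score +0 (running 32)
Board after move:
 0  0 16
 8  0  8
64 32  4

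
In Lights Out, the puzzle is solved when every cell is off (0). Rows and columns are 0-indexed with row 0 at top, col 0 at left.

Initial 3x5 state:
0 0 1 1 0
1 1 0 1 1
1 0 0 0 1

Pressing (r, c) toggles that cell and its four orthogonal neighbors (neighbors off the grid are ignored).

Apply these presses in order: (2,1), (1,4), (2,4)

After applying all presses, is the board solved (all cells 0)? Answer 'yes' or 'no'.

Answer: no

Derivation:
After press 1 at (2,1):
0 0 1 1 0
1 0 0 1 1
0 1 1 0 1

After press 2 at (1,4):
0 0 1 1 1
1 0 0 0 0
0 1 1 0 0

After press 3 at (2,4):
0 0 1 1 1
1 0 0 0 1
0 1 1 1 1

Lights still on: 9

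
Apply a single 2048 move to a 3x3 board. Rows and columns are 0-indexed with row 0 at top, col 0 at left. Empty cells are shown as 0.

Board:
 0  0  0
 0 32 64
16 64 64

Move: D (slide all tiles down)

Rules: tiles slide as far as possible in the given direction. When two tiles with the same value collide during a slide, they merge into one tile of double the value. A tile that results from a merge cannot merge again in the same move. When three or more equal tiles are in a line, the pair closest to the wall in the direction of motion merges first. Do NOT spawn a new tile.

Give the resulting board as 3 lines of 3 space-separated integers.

Answer:   0   0   0
  0  32   0
 16  64 128

Derivation:
Slide down:
col 0: [0, 0, 16] -> [0, 0, 16]
col 1: [0, 32, 64] -> [0, 32, 64]
col 2: [0, 64, 64] -> [0, 0, 128]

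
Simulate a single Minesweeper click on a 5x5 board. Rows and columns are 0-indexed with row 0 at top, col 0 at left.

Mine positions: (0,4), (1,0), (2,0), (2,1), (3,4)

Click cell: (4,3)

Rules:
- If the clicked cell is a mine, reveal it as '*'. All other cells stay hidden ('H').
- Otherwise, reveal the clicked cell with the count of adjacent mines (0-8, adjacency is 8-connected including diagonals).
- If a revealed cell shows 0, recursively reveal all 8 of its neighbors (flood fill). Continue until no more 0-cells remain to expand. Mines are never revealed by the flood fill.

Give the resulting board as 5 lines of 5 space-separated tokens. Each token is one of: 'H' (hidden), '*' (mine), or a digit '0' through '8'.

H H H H H
H H H H H
H H H H H
H H H H H
H H H 1 H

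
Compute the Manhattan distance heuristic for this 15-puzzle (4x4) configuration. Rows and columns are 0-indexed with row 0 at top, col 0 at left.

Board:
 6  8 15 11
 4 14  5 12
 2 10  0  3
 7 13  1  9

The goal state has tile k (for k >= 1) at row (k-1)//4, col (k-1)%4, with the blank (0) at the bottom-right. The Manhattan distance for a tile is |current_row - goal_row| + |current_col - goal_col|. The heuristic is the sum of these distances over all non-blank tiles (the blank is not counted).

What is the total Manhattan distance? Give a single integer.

Answer: 40

Derivation:
Tile 6: at (0,0), goal (1,1), distance |0-1|+|0-1| = 2
Tile 8: at (0,1), goal (1,3), distance |0-1|+|1-3| = 3
Tile 15: at (0,2), goal (3,2), distance |0-3|+|2-2| = 3
Tile 11: at (0,3), goal (2,2), distance |0-2|+|3-2| = 3
Tile 4: at (1,0), goal (0,3), distance |1-0|+|0-3| = 4
Tile 14: at (1,1), goal (3,1), distance |1-3|+|1-1| = 2
Tile 5: at (1,2), goal (1,0), distance |1-1|+|2-0| = 2
Tile 12: at (1,3), goal (2,3), distance |1-2|+|3-3| = 1
Tile 2: at (2,0), goal (0,1), distance |2-0|+|0-1| = 3
Tile 10: at (2,1), goal (2,1), distance |2-2|+|1-1| = 0
Tile 3: at (2,3), goal (0,2), distance |2-0|+|3-2| = 3
Tile 7: at (3,0), goal (1,2), distance |3-1|+|0-2| = 4
Tile 13: at (3,1), goal (3,0), distance |3-3|+|1-0| = 1
Tile 1: at (3,2), goal (0,0), distance |3-0|+|2-0| = 5
Tile 9: at (3,3), goal (2,0), distance |3-2|+|3-0| = 4
Sum: 2 + 3 + 3 + 3 + 4 + 2 + 2 + 1 + 3 + 0 + 3 + 4 + 1 + 5 + 4 = 40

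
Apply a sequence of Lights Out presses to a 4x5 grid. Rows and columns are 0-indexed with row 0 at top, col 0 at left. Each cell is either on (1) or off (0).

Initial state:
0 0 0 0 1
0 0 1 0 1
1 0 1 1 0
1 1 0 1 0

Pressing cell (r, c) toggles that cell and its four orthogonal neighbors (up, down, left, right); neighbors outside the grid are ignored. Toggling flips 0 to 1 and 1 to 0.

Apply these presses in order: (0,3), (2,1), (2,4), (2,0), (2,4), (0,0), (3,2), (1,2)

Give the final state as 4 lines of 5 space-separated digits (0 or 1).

Answer: 1 1 0 1 0
0 0 0 0 1
1 0 0 1 0
0 1 1 0 0

Derivation:
After press 1 at (0,3):
0 0 1 1 0
0 0 1 1 1
1 0 1 1 0
1 1 0 1 0

After press 2 at (2,1):
0 0 1 1 0
0 1 1 1 1
0 1 0 1 0
1 0 0 1 0

After press 3 at (2,4):
0 0 1 1 0
0 1 1 1 0
0 1 0 0 1
1 0 0 1 1

After press 4 at (2,0):
0 0 1 1 0
1 1 1 1 0
1 0 0 0 1
0 0 0 1 1

After press 5 at (2,4):
0 0 1 1 0
1 1 1 1 1
1 0 0 1 0
0 0 0 1 0

After press 6 at (0,0):
1 1 1 1 0
0 1 1 1 1
1 0 0 1 0
0 0 0 1 0

After press 7 at (3,2):
1 1 1 1 0
0 1 1 1 1
1 0 1 1 0
0 1 1 0 0

After press 8 at (1,2):
1 1 0 1 0
0 0 0 0 1
1 0 0 1 0
0 1 1 0 0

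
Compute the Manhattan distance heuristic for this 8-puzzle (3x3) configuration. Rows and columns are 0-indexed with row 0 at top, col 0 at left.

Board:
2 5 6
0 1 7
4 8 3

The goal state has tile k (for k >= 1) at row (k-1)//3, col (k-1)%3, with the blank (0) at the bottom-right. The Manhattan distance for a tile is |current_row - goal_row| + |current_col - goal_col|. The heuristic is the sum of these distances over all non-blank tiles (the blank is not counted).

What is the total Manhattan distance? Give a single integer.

Tile 2: (0,0)->(0,1) = 1
Tile 5: (0,1)->(1,1) = 1
Tile 6: (0,2)->(1,2) = 1
Tile 1: (1,1)->(0,0) = 2
Tile 7: (1,2)->(2,0) = 3
Tile 4: (2,0)->(1,0) = 1
Tile 8: (2,1)->(2,1) = 0
Tile 3: (2,2)->(0,2) = 2
Sum: 1 + 1 + 1 + 2 + 3 + 1 + 0 + 2 = 11

Answer: 11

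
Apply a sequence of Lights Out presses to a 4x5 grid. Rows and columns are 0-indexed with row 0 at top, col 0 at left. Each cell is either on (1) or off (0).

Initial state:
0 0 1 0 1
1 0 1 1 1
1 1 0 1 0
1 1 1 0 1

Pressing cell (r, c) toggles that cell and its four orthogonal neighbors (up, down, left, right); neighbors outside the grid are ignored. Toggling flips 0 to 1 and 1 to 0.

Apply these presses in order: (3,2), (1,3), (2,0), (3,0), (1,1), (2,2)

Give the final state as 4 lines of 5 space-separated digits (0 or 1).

After press 1 at (3,2):
0 0 1 0 1
1 0 1 1 1
1 1 1 1 0
1 0 0 1 1

After press 2 at (1,3):
0 0 1 1 1
1 0 0 0 0
1 1 1 0 0
1 0 0 1 1

After press 3 at (2,0):
0 0 1 1 1
0 0 0 0 0
0 0 1 0 0
0 0 0 1 1

After press 4 at (3,0):
0 0 1 1 1
0 0 0 0 0
1 0 1 0 0
1 1 0 1 1

After press 5 at (1,1):
0 1 1 1 1
1 1 1 0 0
1 1 1 0 0
1 1 0 1 1

After press 6 at (2,2):
0 1 1 1 1
1 1 0 0 0
1 0 0 1 0
1 1 1 1 1

Answer: 0 1 1 1 1
1 1 0 0 0
1 0 0 1 0
1 1 1 1 1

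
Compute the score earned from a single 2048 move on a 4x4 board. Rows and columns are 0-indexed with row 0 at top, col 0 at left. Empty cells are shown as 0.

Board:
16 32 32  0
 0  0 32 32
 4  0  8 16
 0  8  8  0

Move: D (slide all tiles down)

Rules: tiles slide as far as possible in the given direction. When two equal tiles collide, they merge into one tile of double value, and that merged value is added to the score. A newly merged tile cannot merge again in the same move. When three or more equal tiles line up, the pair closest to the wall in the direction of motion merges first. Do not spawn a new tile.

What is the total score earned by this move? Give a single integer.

Slide down:
col 0: [16, 0, 4, 0] -> [0, 0, 16, 4]  score +0 (running 0)
col 1: [32, 0, 0, 8] -> [0, 0, 32, 8]  score +0 (running 0)
col 2: [32, 32, 8, 8] -> [0, 0, 64, 16]  score +80 (running 80)
col 3: [0, 32, 16, 0] -> [0, 0, 32, 16]  score +0 (running 80)
Board after move:
 0  0  0  0
 0  0  0  0
16 32 64 32
 4  8 16 16

Answer: 80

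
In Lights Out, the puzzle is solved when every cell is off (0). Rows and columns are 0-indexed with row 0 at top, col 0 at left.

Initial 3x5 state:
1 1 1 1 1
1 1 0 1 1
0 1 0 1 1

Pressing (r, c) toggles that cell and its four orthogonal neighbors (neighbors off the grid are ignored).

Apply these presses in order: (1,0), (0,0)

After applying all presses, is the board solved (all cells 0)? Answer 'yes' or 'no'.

After press 1 at (1,0):
0 1 1 1 1
0 0 0 1 1
1 1 0 1 1

After press 2 at (0,0):
1 0 1 1 1
1 0 0 1 1
1 1 0 1 1

Lights still on: 11

Answer: no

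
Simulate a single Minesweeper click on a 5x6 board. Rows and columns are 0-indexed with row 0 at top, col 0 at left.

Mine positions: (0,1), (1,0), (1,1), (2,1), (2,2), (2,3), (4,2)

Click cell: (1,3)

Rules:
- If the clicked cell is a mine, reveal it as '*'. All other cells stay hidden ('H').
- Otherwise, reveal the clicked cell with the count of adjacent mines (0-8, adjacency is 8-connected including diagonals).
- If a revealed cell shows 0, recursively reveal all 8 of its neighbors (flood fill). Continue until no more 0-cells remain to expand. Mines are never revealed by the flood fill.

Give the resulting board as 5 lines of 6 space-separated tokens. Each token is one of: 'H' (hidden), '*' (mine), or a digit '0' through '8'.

H H H H H H
H H H 2 H H
H H H H H H
H H H H H H
H H H H H H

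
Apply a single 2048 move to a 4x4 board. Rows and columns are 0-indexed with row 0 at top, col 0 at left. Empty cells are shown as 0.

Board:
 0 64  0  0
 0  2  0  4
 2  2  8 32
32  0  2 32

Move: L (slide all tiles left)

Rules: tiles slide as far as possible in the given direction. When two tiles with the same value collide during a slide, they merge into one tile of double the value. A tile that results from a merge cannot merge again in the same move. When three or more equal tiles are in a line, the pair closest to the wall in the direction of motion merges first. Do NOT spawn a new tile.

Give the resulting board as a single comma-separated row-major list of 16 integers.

Answer: 64, 0, 0, 0, 2, 4, 0, 0, 4, 8, 32, 0, 32, 2, 32, 0

Derivation:
Slide left:
row 0: [0, 64, 0, 0] -> [64, 0, 0, 0]
row 1: [0, 2, 0, 4] -> [2, 4, 0, 0]
row 2: [2, 2, 8, 32] -> [4, 8, 32, 0]
row 3: [32, 0, 2, 32] -> [32, 2, 32, 0]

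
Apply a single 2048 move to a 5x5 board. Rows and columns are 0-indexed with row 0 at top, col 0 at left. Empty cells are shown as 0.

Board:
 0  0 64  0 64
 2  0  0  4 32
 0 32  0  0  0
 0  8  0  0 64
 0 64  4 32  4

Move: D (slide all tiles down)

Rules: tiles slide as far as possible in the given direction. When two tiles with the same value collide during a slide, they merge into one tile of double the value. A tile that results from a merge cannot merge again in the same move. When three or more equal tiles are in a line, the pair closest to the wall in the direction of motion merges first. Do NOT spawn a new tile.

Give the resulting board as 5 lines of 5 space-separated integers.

Slide down:
col 0: [0, 2, 0, 0, 0] -> [0, 0, 0, 0, 2]
col 1: [0, 0, 32, 8, 64] -> [0, 0, 32, 8, 64]
col 2: [64, 0, 0, 0, 4] -> [0, 0, 0, 64, 4]
col 3: [0, 4, 0, 0, 32] -> [0, 0, 0, 4, 32]
col 4: [64, 32, 0, 64, 4] -> [0, 64, 32, 64, 4]

Answer:  0  0  0  0  0
 0  0  0  0 64
 0 32  0  0 32
 0  8 64  4 64
 2 64  4 32  4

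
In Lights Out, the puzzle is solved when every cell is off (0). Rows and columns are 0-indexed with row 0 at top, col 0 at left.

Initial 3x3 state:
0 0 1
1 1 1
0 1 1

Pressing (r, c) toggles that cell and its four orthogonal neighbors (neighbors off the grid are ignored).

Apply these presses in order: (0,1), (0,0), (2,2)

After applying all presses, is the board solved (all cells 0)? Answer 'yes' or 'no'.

Answer: yes

Derivation:
After press 1 at (0,1):
1 1 0
1 0 1
0 1 1

After press 2 at (0,0):
0 0 0
0 0 1
0 1 1

After press 3 at (2,2):
0 0 0
0 0 0
0 0 0

Lights still on: 0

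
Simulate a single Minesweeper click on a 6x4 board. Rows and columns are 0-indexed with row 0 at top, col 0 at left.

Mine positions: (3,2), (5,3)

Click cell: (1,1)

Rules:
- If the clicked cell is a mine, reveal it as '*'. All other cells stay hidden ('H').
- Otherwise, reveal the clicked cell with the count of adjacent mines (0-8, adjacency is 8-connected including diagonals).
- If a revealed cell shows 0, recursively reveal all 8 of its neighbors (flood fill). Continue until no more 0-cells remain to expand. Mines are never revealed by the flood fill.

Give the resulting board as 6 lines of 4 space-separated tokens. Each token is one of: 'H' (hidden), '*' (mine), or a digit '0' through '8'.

0 0 0 0
0 0 0 0
0 1 1 1
0 1 H H
0 1 2 H
0 0 1 H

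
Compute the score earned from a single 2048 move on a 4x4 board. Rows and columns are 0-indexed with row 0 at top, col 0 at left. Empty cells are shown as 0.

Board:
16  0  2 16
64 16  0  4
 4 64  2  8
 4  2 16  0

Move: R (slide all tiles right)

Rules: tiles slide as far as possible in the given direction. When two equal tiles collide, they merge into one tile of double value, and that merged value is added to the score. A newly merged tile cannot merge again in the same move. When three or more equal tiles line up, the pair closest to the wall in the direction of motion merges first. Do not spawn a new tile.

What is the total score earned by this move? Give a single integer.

Slide right:
row 0: [16, 0, 2, 16] -> [0, 16, 2, 16]  score +0 (running 0)
row 1: [64, 16, 0, 4] -> [0, 64, 16, 4]  score +0 (running 0)
row 2: [4, 64, 2, 8] -> [4, 64, 2, 8]  score +0 (running 0)
row 3: [4, 2, 16, 0] -> [0, 4, 2, 16]  score +0 (running 0)
Board after move:
 0 16  2 16
 0 64 16  4
 4 64  2  8
 0  4  2 16

Answer: 0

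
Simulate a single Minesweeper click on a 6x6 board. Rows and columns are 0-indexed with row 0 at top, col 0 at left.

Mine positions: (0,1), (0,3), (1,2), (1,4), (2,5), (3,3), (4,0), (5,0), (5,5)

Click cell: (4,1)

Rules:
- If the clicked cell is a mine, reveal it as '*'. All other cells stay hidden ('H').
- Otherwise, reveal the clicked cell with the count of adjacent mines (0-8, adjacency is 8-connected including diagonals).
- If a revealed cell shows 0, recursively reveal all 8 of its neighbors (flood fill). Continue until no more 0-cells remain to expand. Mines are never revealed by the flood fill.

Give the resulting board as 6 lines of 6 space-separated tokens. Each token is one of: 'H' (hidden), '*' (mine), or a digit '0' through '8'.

H H H H H H
H H H H H H
H H H H H H
H H H H H H
H 2 H H H H
H H H H H H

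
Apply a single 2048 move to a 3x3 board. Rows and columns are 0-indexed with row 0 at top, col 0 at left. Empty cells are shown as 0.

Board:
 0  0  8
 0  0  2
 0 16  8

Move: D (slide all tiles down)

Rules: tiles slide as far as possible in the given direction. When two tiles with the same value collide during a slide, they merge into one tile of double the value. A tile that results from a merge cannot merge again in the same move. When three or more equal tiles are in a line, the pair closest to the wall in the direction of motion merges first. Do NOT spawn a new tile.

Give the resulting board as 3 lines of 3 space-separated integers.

Answer:  0  0  8
 0  0  2
 0 16  8

Derivation:
Slide down:
col 0: [0, 0, 0] -> [0, 0, 0]
col 1: [0, 0, 16] -> [0, 0, 16]
col 2: [8, 2, 8] -> [8, 2, 8]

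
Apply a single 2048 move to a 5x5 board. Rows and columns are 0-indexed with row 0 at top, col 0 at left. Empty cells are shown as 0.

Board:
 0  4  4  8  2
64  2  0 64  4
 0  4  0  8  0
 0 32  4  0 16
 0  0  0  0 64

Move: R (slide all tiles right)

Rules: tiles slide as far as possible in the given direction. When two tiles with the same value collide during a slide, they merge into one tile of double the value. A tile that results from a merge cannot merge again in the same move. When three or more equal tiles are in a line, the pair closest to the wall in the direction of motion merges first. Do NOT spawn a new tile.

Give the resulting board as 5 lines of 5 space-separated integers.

Answer:  0  0  8  8  2
 0 64  2 64  4
 0  0  0  4  8
 0  0 32  4 16
 0  0  0  0 64

Derivation:
Slide right:
row 0: [0, 4, 4, 8, 2] -> [0, 0, 8, 8, 2]
row 1: [64, 2, 0, 64, 4] -> [0, 64, 2, 64, 4]
row 2: [0, 4, 0, 8, 0] -> [0, 0, 0, 4, 8]
row 3: [0, 32, 4, 0, 16] -> [0, 0, 32, 4, 16]
row 4: [0, 0, 0, 0, 64] -> [0, 0, 0, 0, 64]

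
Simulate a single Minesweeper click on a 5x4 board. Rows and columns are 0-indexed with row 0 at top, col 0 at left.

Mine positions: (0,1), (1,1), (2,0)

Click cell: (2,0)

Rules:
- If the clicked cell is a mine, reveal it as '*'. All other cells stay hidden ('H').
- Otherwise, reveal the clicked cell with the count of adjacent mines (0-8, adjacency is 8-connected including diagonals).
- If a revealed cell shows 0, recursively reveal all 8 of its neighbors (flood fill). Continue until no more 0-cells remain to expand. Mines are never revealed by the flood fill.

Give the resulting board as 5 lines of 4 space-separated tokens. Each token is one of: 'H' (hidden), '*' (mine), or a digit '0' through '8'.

H H H H
H H H H
* H H H
H H H H
H H H H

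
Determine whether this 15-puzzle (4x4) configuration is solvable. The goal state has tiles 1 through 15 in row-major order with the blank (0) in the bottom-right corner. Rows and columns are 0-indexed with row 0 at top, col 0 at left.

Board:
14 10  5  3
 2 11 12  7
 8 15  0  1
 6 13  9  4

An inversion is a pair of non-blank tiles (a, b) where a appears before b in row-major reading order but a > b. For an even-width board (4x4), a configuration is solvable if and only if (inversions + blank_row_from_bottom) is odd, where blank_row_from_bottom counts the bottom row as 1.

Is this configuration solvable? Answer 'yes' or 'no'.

Answer: no

Derivation:
Inversions: 56
Blank is in row 2 (0-indexed from top), which is row 2 counting from the bottom (bottom = 1).
56 + 2 = 58, which is even, so the puzzle is not solvable.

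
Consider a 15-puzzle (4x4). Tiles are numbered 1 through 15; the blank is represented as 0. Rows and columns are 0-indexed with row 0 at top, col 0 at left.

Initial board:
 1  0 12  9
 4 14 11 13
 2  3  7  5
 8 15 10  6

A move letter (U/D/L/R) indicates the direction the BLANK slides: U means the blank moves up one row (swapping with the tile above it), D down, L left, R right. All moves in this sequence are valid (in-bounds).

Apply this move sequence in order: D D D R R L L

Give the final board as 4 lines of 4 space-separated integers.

After move 1 (D):
 1 14 12  9
 4  0 11 13
 2  3  7  5
 8 15 10  6

After move 2 (D):
 1 14 12  9
 4  3 11 13
 2  0  7  5
 8 15 10  6

After move 3 (D):
 1 14 12  9
 4  3 11 13
 2 15  7  5
 8  0 10  6

After move 4 (R):
 1 14 12  9
 4  3 11 13
 2 15  7  5
 8 10  0  6

After move 5 (R):
 1 14 12  9
 4  3 11 13
 2 15  7  5
 8 10  6  0

After move 6 (L):
 1 14 12  9
 4  3 11 13
 2 15  7  5
 8 10  0  6

After move 7 (L):
 1 14 12  9
 4  3 11 13
 2 15  7  5
 8  0 10  6

Answer:  1 14 12  9
 4  3 11 13
 2 15  7  5
 8  0 10  6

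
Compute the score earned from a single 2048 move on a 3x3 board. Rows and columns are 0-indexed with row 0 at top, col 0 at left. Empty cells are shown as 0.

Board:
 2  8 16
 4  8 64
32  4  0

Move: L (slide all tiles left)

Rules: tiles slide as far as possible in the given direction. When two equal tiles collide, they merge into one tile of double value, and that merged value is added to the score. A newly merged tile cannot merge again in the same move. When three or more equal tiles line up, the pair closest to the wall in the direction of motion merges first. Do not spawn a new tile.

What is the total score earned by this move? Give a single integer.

Answer: 0

Derivation:
Slide left:
row 0: [2, 8, 16] -> [2, 8, 16]  score +0 (running 0)
row 1: [4, 8, 64] -> [4, 8, 64]  score +0 (running 0)
row 2: [32, 4, 0] -> [32, 4, 0]  score +0 (running 0)
Board after move:
 2  8 16
 4  8 64
32  4  0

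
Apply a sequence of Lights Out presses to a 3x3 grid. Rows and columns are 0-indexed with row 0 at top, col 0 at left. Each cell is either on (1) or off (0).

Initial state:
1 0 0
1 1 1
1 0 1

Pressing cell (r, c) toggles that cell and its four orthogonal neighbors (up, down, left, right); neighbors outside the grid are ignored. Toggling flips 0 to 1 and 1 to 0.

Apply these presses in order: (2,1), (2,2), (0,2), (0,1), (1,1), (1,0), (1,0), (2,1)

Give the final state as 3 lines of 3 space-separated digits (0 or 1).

Answer: 0 1 0
0 1 0
1 0 0

Derivation:
After press 1 at (2,1):
1 0 0
1 0 1
0 1 0

After press 2 at (2,2):
1 0 0
1 0 0
0 0 1

After press 3 at (0,2):
1 1 1
1 0 1
0 0 1

After press 4 at (0,1):
0 0 0
1 1 1
0 0 1

After press 5 at (1,1):
0 1 0
0 0 0
0 1 1

After press 6 at (1,0):
1 1 0
1 1 0
1 1 1

After press 7 at (1,0):
0 1 0
0 0 0
0 1 1

After press 8 at (2,1):
0 1 0
0 1 0
1 0 0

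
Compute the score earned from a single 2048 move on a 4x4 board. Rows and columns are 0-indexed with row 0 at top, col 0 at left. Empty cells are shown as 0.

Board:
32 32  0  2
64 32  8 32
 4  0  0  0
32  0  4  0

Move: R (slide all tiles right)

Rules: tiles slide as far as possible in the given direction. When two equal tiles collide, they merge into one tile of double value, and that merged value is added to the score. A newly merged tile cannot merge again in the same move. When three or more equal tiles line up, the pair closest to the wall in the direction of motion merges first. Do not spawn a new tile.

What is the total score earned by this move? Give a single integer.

Answer: 64

Derivation:
Slide right:
row 0: [32, 32, 0, 2] -> [0, 0, 64, 2]  score +64 (running 64)
row 1: [64, 32, 8, 32] -> [64, 32, 8, 32]  score +0 (running 64)
row 2: [4, 0, 0, 0] -> [0, 0, 0, 4]  score +0 (running 64)
row 3: [32, 0, 4, 0] -> [0, 0, 32, 4]  score +0 (running 64)
Board after move:
 0  0 64  2
64 32  8 32
 0  0  0  4
 0  0 32  4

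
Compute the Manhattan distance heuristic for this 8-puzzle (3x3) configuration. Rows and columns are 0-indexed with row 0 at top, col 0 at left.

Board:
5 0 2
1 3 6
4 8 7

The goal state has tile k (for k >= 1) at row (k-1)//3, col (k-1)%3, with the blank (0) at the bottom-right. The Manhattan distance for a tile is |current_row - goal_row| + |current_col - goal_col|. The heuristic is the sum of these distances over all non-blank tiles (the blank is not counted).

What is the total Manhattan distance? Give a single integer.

Answer: 9

Derivation:
Tile 5: at (0,0), goal (1,1), distance |0-1|+|0-1| = 2
Tile 2: at (0,2), goal (0,1), distance |0-0|+|2-1| = 1
Tile 1: at (1,0), goal (0,0), distance |1-0|+|0-0| = 1
Tile 3: at (1,1), goal (0,2), distance |1-0|+|1-2| = 2
Tile 6: at (1,2), goal (1,2), distance |1-1|+|2-2| = 0
Tile 4: at (2,0), goal (1,0), distance |2-1|+|0-0| = 1
Tile 8: at (2,1), goal (2,1), distance |2-2|+|1-1| = 0
Tile 7: at (2,2), goal (2,0), distance |2-2|+|2-0| = 2
Sum: 2 + 1 + 1 + 2 + 0 + 1 + 0 + 2 = 9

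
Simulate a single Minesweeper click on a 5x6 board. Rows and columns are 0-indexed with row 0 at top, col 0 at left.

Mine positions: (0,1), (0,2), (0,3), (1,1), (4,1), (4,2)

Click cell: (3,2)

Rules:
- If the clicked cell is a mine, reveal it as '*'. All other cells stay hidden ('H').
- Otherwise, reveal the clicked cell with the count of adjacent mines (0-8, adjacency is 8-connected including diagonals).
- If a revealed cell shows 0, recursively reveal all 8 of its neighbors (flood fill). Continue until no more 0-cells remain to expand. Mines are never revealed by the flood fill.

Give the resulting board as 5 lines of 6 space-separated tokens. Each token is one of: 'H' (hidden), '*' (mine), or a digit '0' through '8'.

H H H H H H
H H H H H H
H H H H H H
H H 2 H H H
H H H H H H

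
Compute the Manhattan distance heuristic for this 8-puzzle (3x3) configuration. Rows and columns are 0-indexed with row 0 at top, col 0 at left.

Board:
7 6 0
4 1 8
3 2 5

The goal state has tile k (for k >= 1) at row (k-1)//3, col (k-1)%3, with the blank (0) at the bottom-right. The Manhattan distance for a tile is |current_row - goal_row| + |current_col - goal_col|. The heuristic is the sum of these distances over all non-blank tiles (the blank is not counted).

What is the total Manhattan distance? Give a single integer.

Answer: 16

Derivation:
Tile 7: (0,0)->(2,0) = 2
Tile 6: (0,1)->(1,2) = 2
Tile 4: (1,0)->(1,0) = 0
Tile 1: (1,1)->(0,0) = 2
Tile 8: (1,2)->(2,1) = 2
Tile 3: (2,0)->(0,2) = 4
Tile 2: (2,1)->(0,1) = 2
Tile 5: (2,2)->(1,1) = 2
Sum: 2 + 2 + 0 + 2 + 2 + 4 + 2 + 2 = 16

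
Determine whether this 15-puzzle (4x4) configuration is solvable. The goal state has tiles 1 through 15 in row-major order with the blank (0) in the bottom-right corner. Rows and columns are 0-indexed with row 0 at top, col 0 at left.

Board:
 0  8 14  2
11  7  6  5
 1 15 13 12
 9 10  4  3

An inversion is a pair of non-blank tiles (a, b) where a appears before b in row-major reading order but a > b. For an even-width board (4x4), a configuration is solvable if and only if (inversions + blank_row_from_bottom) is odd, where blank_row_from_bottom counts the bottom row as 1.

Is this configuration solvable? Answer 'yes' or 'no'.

Inversions: 60
Blank is in row 0 (0-indexed from top), which is row 4 counting from the bottom (bottom = 1).
60 + 4 = 64, which is even, so the puzzle is not solvable.

Answer: no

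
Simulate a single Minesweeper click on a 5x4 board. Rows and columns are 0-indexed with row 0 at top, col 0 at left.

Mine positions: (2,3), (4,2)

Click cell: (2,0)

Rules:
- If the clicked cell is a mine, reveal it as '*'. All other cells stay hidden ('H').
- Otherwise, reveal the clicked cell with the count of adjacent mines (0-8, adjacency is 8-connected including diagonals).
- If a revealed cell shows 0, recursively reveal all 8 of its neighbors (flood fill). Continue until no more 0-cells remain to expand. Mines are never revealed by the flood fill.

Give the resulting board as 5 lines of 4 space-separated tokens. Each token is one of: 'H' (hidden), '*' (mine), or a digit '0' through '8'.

0 0 0 0
0 0 1 1
0 0 1 H
0 1 2 H
0 1 H H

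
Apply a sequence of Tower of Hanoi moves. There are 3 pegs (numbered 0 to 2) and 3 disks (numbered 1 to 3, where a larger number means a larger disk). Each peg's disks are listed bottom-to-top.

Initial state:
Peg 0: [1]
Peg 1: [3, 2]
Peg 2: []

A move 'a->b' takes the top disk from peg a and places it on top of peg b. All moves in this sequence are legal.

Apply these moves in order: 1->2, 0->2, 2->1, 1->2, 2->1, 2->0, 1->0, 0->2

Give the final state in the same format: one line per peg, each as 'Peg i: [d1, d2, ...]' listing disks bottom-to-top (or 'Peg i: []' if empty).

After move 1 (1->2):
Peg 0: [1]
Peg 1: [3]
Peg 2: [2]

After move 2 (0->2):
Peg 0: []
Peg 1: [3]
Peg 2: [2, 1]

After move 3 (2->1):
Peg 0: []
Peg 1: [3, 1]
Peg 2: [2]

After move 4 (1->2):
Peg 0: []
Peg 1: [3]
Peg 2: [2, 1]

After move 5 (2->1):
Peg 0: []
Peg 1: [3, 1]
Peg 2: [2]

After move 6 (2->0):
Peg 0: [2]
Peg 1: [3, 1]
Peg 2: []

After move 7 (1->0):
Peg 0: [2, 1]
Peg 1: [3]
Peg 2: []

After move 8 (0->2):
Peg 0: [2]
Peg 1: [3]
Peg 2: [1]

Answer: Peg 0: [2]
Peg 1: [3]
Peg 2: [1]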